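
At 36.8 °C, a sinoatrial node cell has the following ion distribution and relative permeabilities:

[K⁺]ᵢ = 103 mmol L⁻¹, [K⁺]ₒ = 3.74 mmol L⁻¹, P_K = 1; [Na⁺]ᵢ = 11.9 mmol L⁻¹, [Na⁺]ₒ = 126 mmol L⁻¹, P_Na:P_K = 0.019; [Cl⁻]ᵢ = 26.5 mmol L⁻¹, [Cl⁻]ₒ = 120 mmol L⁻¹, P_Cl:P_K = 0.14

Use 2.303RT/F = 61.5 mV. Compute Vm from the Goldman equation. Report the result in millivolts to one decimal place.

Vm = 61.5 · log₁₀[(Σ P·[cation]ₒ + Σ P·[anion]ᵢ) / (Σ P·[cation]ᵢ + Σ P·[anion]ₒ)]
Numerator = 1×3.74 + 0.019×126 + 0.14×26.5 = 9.844
Denominator = 1×103 + 0.019×11.9 + 0.14×120 = 120
Vm = 61.5 · log₁₀(0.082015) = 61.5 × (-1.0861) = -66.80 mV

-66.8 mV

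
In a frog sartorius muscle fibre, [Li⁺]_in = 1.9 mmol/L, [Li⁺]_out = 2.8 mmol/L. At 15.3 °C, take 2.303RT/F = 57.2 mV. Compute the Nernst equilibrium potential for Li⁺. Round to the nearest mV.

10 mV

E = (57.2/z) · log₁₀([Li⁺]_out/[Li⁺]_in) with z = +1.
= (57.2/1) · log₁₀(2.8/1.9) = 57.20 · log₁₀(1.474)
= 57.20 · (0.1684) = 9.63 mV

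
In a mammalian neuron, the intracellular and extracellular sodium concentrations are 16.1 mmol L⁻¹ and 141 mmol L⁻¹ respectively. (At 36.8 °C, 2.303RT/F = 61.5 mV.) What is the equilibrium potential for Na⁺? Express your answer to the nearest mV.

58 mV

E = (61.5/z) · log₁₀([Na⁺]_out/[Na⁺]_in) with z = +1.
= (61.5/1) · log₁₀(141/16.1) = 61.50 · log₁₀(8.758)
= 61.50 · (0.9424) = 57.96 mV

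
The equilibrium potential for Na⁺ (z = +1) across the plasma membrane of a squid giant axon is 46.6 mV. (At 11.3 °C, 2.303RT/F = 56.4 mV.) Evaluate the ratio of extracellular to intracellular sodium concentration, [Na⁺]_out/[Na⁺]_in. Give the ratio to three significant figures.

log₁₀([out]/[in]) = E·z/(56.4) = 46.6 × 1 / 56.4 = 0.8262
[out]/[in] = 10^(0.8262) = 6.703

6.70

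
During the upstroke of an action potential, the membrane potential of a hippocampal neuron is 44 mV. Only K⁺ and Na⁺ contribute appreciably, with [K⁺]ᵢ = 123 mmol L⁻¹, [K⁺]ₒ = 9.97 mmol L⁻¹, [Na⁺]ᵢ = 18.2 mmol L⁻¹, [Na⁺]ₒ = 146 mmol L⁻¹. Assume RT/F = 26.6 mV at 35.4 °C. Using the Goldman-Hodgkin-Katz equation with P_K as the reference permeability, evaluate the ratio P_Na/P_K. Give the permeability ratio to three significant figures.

12.5

Let α = P_Na/P_K. GHK: Vm = 26.6·ln[(Kₒ + α·Naₒ)/(Kᵢ + α·Naᵢ)].
e^(Vm/26.6) = e^(44.0/26.6) = 5.2286
So 5.2286·(Kᵢ + α·Naᵢ) = Kₒ + α·Naₒ → α = (5.2286·123.0 − 9.97) / (146.0 − 5.2286·18.2)
α = (643.1 − 9.97) / (146.0 − 95.16) = 633.1/50.84 = 12.45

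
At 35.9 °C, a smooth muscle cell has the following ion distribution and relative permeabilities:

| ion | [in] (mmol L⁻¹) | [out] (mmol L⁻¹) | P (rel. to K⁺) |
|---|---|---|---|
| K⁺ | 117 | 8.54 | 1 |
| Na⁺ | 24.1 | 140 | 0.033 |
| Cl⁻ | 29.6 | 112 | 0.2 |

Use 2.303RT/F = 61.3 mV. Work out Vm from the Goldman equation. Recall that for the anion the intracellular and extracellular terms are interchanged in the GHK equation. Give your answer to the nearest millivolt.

-53 mV

Vm = 61.3 · log₁₀[(Σ P·[cation]ₒ + Σ P·[anion]ᵢ) / (Σ P·[cation]ᵢ + Σ P·[anion]ₒ)]
Numerator = 1×8.54 + 0.033×140 + 0.2×29.6 = 19.08
Denominator = 1×117 + 0.033×24.1 + 0.2×112 = 140.2
Vm = 61.3 · log₁₀(0.1361) = 61.3 × (-0.8662) = -53.10 mV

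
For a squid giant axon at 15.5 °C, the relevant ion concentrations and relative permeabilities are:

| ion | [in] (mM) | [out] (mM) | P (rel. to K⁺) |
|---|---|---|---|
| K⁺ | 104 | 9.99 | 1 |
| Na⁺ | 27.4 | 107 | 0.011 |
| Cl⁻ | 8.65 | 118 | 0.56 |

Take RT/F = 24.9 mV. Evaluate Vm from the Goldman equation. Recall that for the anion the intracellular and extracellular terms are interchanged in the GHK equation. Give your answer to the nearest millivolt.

-59 mV

Vm = 24.9 · ln[(Σ P·[cation]ₒ + Σ P·[anion]ᵢ) / (Σ P·[cation]ᵢ + Σ P·[anion]ₒ)]
Numerator = 1×9.99 + 0.011×107 + 0.56×8.65 = 16.01
Denominator = 1×104 + 0.011×27.4 + 0.56×118 = 170.4
Vm = 24.9 · ln(0.093972) = 24.9 × (-2.3648) = -58.88 mV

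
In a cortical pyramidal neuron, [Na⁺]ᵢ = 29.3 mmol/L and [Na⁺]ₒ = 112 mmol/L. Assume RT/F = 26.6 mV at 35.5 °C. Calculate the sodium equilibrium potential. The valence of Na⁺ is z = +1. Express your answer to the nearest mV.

36 mV

E = (26.6/z) · ln([Na⁺]_out/[Na⁺]_in) with z = +1.
= (26.6/1) · ln(112/29.3) = 26.60 · ln(3.823)
= 26.60 · (1.3409) = 35.67 mV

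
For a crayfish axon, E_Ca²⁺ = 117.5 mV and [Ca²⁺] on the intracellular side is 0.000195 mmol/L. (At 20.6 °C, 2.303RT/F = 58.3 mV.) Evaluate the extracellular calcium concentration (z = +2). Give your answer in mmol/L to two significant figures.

Nernst: E = (58.3/2) · log₁₀([out]/[in]), so log₁₀([out]/[in]) = 117.5 × 2 / 58.3 = 4.0309.
[out]/[in] = 10^(4.0309) = 1.074e+04.
[out] = 1.074e+04 × 0.000195 = 2.094 mmol/L.

2.1 mmol/L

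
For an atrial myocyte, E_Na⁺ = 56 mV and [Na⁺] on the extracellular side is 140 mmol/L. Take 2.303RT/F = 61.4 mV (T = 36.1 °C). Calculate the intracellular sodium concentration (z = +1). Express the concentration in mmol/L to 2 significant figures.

Nernst: E = (61.4/1) · log₁₀([out]/[in]), so log₁₀([out]/[in]) = 56.0 × 1 / 61.4 = 0.9121.
[out]/[in] = 10^(0.9121) = 8.167.
[in] = 140 / 8.167 = 17.14 mmol/L.

17 mmol/L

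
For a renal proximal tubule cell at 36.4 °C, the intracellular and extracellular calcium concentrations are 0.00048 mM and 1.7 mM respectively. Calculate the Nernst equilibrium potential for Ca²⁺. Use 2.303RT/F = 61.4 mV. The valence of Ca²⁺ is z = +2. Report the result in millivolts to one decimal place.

109.0 mV

E = (61.4/z) · log₁₀([Ca²⁺]_out/[Ca²⁺]_in) with z = +2.
= (61.4/2) · log₁₀(1.7/0.00048) = 30.70 · log₁₀(3542)
= 30.70 · (3.5492) = 108.96 mV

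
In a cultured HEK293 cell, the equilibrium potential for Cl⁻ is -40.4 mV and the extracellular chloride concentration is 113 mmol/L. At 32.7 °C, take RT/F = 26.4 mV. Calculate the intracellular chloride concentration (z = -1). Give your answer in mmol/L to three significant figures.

24.5 mmol/L

Nernst: E = (26.4/-1) · ln([out]/[in]), so ln([out]/[in]) = -40.4 × -1 / 26.4 = 1.5303.
[out]/[in] = e^(1.5303) = 4.62.
[in] = 113 / 4.62 = 24.46 mmol/L.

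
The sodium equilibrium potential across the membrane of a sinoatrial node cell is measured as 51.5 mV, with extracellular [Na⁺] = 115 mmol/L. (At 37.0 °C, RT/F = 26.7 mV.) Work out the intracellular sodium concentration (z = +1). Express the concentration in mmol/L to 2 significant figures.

17 mmol/L

Nernst: E = (26.7/1) · ln([out]/[in]), so ln([out]/[in]) = 51.5 × 1 / 26.7 = 1.9288.
[out]/[in] = e^(1.9288) = 6.882.
[in] = 115 / 6.882 = 16.71 mmol/L.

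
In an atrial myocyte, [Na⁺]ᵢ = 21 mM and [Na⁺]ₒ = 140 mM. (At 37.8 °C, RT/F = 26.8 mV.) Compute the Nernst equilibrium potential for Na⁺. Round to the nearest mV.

E = (26.8/z) · ln([Na⁺]_out/[Na⁺]_in) with z = +1.
= (26.8/1) · ln(140/21) = 26.80 · ln(6.667)
= 26.80 · (1.8971) = 50.84 mV

51 mV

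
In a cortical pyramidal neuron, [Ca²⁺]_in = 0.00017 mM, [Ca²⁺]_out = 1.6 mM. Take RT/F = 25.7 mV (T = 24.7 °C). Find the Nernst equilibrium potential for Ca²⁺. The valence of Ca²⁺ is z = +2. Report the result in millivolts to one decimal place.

E = (25.7/z) · ln([Ca²⁺]_out/[Ca²⁺]_in) with z = +2.
= (25.7/2) · ln(1.6/0.00017) = 12.85 · ln(9412)
= 12.85 · (9.1497) = 117.57 mV

117.6 mV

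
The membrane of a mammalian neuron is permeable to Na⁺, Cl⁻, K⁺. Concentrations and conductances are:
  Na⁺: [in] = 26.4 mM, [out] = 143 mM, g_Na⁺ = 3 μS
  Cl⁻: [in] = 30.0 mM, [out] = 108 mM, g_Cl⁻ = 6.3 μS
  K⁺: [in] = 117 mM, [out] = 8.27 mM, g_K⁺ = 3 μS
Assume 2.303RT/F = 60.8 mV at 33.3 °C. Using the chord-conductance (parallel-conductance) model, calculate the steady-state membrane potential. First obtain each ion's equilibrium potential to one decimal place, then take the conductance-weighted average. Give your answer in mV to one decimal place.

E_Na⁺ = (60.8/1)·log₁₀(143/26.4) = 44.6 mV
E_Cl⁻ = (60.8/-1)·log₁₀(108/30.0) = -33.8 mV
E_K⁺ = (60.8/1)·log₁₀(8.27/117) = -70.0 mV
Vm = (Σ gᵢEᵢ)/(Σ gᵢ) = (3·44.6 + 6.3·-33.8 + 3·-70.0) / (3 + 6.3 + 3)
= -289.14 / 12.3 = -23.51 mV

-23.5 mV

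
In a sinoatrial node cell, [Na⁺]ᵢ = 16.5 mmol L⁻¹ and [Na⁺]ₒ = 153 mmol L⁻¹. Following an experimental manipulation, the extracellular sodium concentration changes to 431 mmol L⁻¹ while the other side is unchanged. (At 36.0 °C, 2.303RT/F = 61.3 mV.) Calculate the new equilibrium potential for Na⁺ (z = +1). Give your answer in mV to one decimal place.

86.9 mV

After the shift: [Na⁺]_out = 431, [Na⁺]_in = 16.5 mmol L⁻¹.
E_new = (61.3/1)·log₁₀(431/16.5) = 61.30 · (1.4170) = 86.86 mV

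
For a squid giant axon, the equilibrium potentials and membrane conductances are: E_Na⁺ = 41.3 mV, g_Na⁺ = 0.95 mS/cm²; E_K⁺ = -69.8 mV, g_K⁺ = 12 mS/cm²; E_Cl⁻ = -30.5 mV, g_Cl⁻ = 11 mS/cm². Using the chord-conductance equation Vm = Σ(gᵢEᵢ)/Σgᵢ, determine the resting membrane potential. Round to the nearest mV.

Σ gᵢEᵢ = 0.95·(41.3) + 12·(-69.8) + 11·(-30.5) = -1133.87
Σ gᵢ = 0.95 + 12 + 11 = 23.95
Vm = -1133.87 / 23.95 = -47.34 mV

-47 mV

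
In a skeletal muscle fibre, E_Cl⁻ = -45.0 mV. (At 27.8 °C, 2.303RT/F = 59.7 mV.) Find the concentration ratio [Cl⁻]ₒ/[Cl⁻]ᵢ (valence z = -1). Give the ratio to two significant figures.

5.7

log₁₀([out]/[in]) = E·z/(59.7) = -45.0 × -1 / 59.7 = 0.7538
[out]/[in] = 10^(0.7538) = 5.672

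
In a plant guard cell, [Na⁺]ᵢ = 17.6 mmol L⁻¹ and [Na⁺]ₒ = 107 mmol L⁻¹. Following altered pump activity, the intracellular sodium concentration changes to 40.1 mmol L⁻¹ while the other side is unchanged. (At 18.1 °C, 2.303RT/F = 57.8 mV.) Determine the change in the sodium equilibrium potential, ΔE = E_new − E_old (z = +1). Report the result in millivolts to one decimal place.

E_old = (57.8/1)·log₁₀(107/17.6) = 45.31 mV
E_new = (57.8/1)·log₁₀(107/40.1) = 24.64 mV
ΔE = 24.64 − (45.31) = -20.67 mV

-20.7 mV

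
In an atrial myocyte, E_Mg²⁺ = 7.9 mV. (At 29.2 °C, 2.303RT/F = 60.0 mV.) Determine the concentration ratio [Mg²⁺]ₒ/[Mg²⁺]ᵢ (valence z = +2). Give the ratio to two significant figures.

log₁₀([out]/[in]) = E·z/(60.0) = 7.9 × 2 / 60.0 = 0.2633
[out]/[in] = 10^(0.2633) = 1.834

1.8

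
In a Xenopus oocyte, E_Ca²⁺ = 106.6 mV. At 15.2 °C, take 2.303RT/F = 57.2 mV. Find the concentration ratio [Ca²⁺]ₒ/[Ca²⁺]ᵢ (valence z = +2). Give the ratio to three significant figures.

5340

log₁₀([out]/[in]) = E·z/(57.2) = 106.6 × 2 / 57.2 = 3.7273
[out]/[in] = 10^(3.7273) = 5337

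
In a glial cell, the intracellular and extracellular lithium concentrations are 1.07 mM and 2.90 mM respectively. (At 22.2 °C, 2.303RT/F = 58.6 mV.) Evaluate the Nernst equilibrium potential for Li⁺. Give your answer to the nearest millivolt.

E = (58.6/z) · log₁₀([Li⁺]_out/[Li⁺]_in) with z = +1.
= (58.6/1) · log₁₀(2.90/1.07) = 58.60 · log₁₀(2.71)
= 58.60 · (0.4330) = 25.37 mV

25 mV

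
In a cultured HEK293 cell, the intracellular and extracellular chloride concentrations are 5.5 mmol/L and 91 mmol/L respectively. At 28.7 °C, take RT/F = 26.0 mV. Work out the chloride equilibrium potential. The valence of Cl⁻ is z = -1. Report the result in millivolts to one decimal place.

-73.0 mV

E = (26.0/z) · ln([Cl⁻]_out/[Cl⁻]_in) with z = -1.
For an anion, dividing by z = -1 reverses the sign.
= (26.0/-1) · ln(91/5.5) = -26.00 · ln(16.55)
= -26.00 · (2.8061) = -72.96 mV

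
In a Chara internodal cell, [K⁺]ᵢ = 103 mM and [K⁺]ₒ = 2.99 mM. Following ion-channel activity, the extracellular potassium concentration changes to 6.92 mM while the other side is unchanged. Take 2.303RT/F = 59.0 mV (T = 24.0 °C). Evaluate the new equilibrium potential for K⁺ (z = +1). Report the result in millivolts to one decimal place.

After the shift: [K⁺]_out = 6.92, [K⁺]_in = 103 mM.
E_new = (59.0/1)·log₁₀(6.92/103) = 59.00 · (-1.1727) = -69.19 mV

-69.2 mV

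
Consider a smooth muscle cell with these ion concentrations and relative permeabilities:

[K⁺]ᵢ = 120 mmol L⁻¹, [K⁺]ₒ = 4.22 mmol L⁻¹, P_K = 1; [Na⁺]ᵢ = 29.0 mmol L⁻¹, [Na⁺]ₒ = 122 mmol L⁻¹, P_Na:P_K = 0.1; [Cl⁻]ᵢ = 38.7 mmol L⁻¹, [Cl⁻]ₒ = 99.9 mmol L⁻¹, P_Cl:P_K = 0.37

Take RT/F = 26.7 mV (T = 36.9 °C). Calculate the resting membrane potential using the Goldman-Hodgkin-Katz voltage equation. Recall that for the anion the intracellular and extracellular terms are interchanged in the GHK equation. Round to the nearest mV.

-44 mV

Vm = 26.7 · ln[(Σ P·[cation]ₒ + Σ P·[anion]ᵢ) / (Σ P·[cation]ᵢ + Σ P·[anion]ₒ)]
Numerator = 1×4.22 + 0.1×122 + 0.37×38.7 = 30.74
Denominator = 1×120 + 0.1×29.0 + 0.37×99.9 = 159.9
Vm = 26.7 · ln(0.19228) = 26.7 × (-1.6488) = -44.02 mV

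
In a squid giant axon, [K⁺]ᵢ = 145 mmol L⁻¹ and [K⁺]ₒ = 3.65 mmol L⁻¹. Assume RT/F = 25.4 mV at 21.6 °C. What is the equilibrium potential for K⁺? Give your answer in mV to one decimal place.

-93.5 mV

E = (25.4/z) · ln([K⁺]_out/[K⁺]_in) with z = +1.
= (25.4/1) · ln(3.65/145) = 25.40 · ln(0.02517)
= 25.40 · (-3.6820) = -93.52 mV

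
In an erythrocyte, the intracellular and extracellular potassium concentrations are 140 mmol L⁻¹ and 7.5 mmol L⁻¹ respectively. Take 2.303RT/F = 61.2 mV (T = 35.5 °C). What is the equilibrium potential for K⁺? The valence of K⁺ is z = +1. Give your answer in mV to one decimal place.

E = (61.2/z) · log₁₀([K⁺]_out/[K⁺]_in) with z = +1.
= (61.2/1) · log₁₀(7.5/140) = 61.20 · log₁₀(0.05357)
= 61.20 · (-1.2711) = -77.79 mV

-77.8 mV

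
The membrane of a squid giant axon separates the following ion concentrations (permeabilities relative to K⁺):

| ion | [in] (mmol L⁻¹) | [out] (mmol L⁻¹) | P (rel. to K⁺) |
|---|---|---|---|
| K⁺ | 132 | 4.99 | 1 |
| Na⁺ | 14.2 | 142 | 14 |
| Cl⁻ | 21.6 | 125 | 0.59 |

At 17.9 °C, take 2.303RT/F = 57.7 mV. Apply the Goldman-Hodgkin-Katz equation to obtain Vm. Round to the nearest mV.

Vm = 57.7 · log₁₀[(Σ P·[cation]ₒ + Σ P·[anion]ᵢ) / (Σ P·[cation]ᵢ + Σ P·[anion]ₒ)]
Numerator = 1×4.99 + 14×142 + 0.59×21.6 = 2006
Denominator = 1×132 + 14×14.2 + 0.59×125 = 404.5
Vm = 57.7 · log₁₀(4.9579) = 57.7 × (0.6953) = 40.12 mV

40 mV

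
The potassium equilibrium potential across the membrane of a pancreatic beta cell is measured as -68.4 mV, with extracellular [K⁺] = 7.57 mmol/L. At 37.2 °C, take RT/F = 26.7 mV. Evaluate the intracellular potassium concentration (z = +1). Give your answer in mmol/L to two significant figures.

Nernst: E = (26.7/1) · ln([out]/[in]), so ln([out]/[in]) = -68.4 × 1 / 26.7 = -2.5618.
[out]/[in] = e^(-2.5618) = 0.07717.
[in] = 7.57 / 0.07717 = 98.1 mmol/L.

98 mmol/L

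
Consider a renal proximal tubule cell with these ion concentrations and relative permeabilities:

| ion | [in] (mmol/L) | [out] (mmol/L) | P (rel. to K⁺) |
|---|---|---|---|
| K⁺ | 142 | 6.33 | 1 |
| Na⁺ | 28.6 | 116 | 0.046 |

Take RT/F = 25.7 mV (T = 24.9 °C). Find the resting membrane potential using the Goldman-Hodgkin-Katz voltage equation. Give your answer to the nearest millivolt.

Vm = 25.7 · ln[(Σ P·[cation]ₒ + Σ P·[anion]ᵢ) / (Σ P·[cation]ᵢ + Σ P·[anion]ₒ)]
Numerator = 1×6.33 + 0.046×116 = 11.67
Denominator = 1×142 + 0.046×28.6 = 143.3
Vm = 25.7 · ln(0.081401) = 25.7 × (-2.5084) = -64.47 mV

-64 mV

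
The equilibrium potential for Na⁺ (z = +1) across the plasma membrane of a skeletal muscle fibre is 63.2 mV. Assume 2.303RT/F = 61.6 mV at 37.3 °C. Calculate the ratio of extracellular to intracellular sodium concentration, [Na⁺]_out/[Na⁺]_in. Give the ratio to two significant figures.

11

log₁₀([out]/[in]) = E·z/(61.6) = 63.2 × 1 / 61.6 = 1.0260
[out]/[in] = 10^(1.0260) = 10.62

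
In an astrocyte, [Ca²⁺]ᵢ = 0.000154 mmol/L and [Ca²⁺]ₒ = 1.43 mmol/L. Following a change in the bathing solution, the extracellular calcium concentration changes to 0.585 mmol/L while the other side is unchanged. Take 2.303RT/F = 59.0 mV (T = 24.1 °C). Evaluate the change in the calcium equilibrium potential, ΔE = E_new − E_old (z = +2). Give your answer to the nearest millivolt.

-11 mV

E_old = (59.0/2)·log₁₀(1.43/0.000154) = 117.05 mV
E_new = (59.0/2)·log₁₀(0.585/0.000154) = 105.60 mV
ΔE = 105.60 − (117.05) = -11.45 mV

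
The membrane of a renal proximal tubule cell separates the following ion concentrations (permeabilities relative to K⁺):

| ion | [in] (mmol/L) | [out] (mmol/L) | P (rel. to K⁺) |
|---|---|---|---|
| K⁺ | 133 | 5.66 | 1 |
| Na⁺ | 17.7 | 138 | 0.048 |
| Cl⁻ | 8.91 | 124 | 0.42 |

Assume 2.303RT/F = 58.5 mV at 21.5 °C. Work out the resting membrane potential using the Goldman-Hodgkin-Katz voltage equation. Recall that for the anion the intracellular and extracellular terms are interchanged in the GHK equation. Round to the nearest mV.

Vm = 58.5 · log₁₀[(Σ P·[cation]ₒ + Σ P·[anion]ᵢ) / (Σ P·[cation]ᵢ + Σ P·[anion]ₒ)]
Numerator = 1×5.66 + 0.048×138 + 0.42×8.91 = 16.03
Denominator = 1×133 + 0.048×17.7 + 0.42×124 = 185.9
Vm = 58.5 · log₁₀(0.086195) = 58.5 × (-1.0645) = -62.27 mV

-62 mV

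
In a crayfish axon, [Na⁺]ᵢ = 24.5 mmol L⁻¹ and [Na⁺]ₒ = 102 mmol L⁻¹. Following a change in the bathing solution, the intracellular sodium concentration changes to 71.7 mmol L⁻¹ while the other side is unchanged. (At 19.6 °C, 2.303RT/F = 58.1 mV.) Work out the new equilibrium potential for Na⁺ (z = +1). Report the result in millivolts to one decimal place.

8.9 mV

After the shift: [Na⁺]_out = 102, [Na⁺]_in = 71.7 mmol L⁻¹.
E_new = (58.1/1)·log₁₀(102/71.7) = 58.10 · (0.1531) = 8.89 mV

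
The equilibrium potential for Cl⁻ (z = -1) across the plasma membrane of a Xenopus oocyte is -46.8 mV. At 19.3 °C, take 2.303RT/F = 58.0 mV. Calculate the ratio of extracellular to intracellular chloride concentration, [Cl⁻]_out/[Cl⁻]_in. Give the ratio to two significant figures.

log₁₀([out]/[in]) = E·z/(58.0) = -46.8 × -1 / 58.0 = 0.8069
[out]/[in] = 10^(0.8069) = 6.411

6.4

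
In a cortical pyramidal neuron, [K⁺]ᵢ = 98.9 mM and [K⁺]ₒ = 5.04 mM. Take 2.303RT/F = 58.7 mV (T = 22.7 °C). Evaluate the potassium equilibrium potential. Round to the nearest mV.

E = (58.7/z) · log₁₀([K⁺]_out/[K⁺]_in) with z = +1.
= (58.7/1) · log₁₀(5.04/98.9) = 58.70 · log₁₀(0.05096)
= 58.70 · (-1.2928) = -75.89 mV

-76 mV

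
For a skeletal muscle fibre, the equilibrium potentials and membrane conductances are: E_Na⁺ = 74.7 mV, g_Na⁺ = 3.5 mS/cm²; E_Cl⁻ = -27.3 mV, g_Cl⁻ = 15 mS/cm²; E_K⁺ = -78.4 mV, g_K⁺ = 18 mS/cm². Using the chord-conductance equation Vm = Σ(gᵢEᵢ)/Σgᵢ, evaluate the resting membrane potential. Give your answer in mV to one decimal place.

Σ gᵢEᵢ = 3.5·(74.7) + 15·(-27.3) + 18·(-78.4) = -1559.25
Σ gᵢ = 3.5 + 15 + 18 = 36.5
Vm = -1559.25 / 36.5 = -42.72 mV

-42.7 mV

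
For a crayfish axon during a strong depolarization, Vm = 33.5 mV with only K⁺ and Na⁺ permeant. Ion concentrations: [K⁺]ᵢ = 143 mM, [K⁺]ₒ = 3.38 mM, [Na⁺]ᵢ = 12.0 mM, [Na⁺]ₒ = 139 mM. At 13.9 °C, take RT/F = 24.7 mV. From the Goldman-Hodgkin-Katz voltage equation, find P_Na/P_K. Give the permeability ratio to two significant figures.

6.0

Let α = P_Na/P_K. GHK: Vm = 24.7·ln[(Kₒ + α·Naₒ)/(Kᵢ + α·Naᵢ)].
e^(Vm/24.7) = e^(33.5/24.7) = 3.8817
So 3.8817·(Kᵢ + α·Naᵢ) = Kₒ + α·Naₒ → α = (3.8817·143.0 − 3.38) / (139.0 − 3.8817·12.0)
α = (555.1 − 3.38) / (139.0 − 46.58) = 551.7/92.42 = 5.97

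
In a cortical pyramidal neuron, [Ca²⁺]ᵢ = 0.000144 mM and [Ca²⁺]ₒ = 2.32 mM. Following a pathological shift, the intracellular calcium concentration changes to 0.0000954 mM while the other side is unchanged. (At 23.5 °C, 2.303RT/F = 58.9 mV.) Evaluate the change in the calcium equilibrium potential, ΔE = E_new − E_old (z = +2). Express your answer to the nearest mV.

E_old = (58.9/2)·log₁₀(2.32/0.000144) = 123.90 mV
E_new = (58.9/2)·log₁₀(2.32/0.0000954) = 129.17 mV
ΔE = 129.17 − (123.90) = 5.27 mV

5 mV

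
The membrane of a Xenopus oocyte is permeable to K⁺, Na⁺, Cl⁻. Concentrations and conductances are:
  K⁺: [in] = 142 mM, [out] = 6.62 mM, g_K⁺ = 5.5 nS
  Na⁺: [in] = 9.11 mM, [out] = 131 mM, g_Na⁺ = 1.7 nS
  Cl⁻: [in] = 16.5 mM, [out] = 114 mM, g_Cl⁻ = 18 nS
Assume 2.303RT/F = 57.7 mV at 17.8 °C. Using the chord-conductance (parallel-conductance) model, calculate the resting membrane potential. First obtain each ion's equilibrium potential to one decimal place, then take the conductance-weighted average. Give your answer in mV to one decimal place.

E_K⁺ = (57.7/1)·log₁₀(6.62/142) = -76.8 mV
E_Na⁺ = (57.7/1)·log₁₀(131/9.11) = 66.8 mV
E_Cl⁻ = (57.7/-1)·log₁₀(114/16.5) = -48.4 mV
Vm = (Σ gᵢEᵢ)/(Σ gᵢ) = (5.5·-76.8 + 1.7·66.8 + 18·-48.4) / (5.5 + 1.7 + 18)
= -1180.04 / 25.2 = -46.83 mV

-46.8 mV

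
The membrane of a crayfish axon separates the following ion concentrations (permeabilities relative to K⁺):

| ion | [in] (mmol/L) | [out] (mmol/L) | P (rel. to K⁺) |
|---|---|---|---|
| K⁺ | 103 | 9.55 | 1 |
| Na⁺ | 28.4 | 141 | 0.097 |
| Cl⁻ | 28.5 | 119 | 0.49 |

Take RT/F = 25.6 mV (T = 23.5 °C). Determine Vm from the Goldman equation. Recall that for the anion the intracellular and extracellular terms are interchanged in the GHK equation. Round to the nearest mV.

-38 mV

Vm = 25.6 · ln[(Σ P·[cation]ₒ + Σ P·[anion]ᵢ) / (Σ P·[cation]ᵢ + Σ P·[anion]ₒ)]
Numerator = 1×9.55 + 0.097×141 + 0.49×28.5 = 37.19
Denominator = 1×103 + 0.097×28.4 + 0.49×119 = 164.1
Vm = 25.6 · ln(0.22669) = 25.6 × (-1.4842) = -37.99 mV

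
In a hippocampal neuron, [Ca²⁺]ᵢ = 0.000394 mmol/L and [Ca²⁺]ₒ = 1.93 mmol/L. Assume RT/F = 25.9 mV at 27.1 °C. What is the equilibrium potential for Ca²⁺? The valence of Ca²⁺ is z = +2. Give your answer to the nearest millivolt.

E = (25.9/z) · ln([Ca²⁺]_out/[Ca²⁺]_in) with z = +2.
= (25.9/2) · ln(1.93/0.000394) = 12.95 · ln(4898)
= 12.95 · (8.4967) = 110.03 mV

110 mV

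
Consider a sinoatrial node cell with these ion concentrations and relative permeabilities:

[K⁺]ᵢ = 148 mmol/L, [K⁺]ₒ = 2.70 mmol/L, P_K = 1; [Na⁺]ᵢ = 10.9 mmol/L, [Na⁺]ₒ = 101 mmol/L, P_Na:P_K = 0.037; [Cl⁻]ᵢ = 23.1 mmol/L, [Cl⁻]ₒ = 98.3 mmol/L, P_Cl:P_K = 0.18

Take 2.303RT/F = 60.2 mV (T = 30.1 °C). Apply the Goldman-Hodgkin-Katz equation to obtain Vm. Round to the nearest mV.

Vm = 60.2 · log₁₀[(Σ P·[cation]ₒ + Σ P·[anion]ᵢ) / (Σ P·[cation]ᵢ + Σ P·[anion]ₒ)]
Numerator = 1×2.70 + 0.037×101 + 0.18×23.1 = 10.59
Denominator = 1×148 + 0.037×10.9 + 0.18×98.3 = 166.1
Vm = 60.2 · log₁₀(0.063788) = 60.2 × (-1.1953) = -71.95 mV

-72 mV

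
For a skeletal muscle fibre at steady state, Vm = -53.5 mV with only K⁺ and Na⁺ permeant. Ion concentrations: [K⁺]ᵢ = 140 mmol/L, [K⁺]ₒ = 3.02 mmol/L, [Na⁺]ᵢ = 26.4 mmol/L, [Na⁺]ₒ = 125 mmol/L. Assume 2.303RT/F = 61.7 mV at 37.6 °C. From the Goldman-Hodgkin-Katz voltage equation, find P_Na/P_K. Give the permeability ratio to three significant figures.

0.132

Let α = P_Na/P_K. GHK: Vm = 61.7·log₁₀[(Kₒ + α·Naₒ)/(Kᵢ + α·Naᵢ)].
10^(Vm/61.7) = 10^(-53.5/61.7) = 0.1358
So 0.1358·(Kᵢ + α·Naᵢ) = Kₒ + α·Naₒ → α = (0.1358·140.0 − 3.02) / (125.0 − 0.1358·26.4)
α = (19.01 − 3.02) / (125.0 − 3.585) = 15.99/121.4 = 0.1317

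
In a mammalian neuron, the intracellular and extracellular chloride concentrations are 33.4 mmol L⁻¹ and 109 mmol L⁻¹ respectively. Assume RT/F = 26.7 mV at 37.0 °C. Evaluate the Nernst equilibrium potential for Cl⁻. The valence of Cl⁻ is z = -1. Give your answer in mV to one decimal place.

E = (26.7/z) · ln([Cl⁻]_out/[Cl⁻]_in) with z = -1.
For an anion, dividing by z = -1 reverses the sign.
= (26.7/-1) · ln(109/33.4) = -26.70 · ln(3.263)
= -26.70 · (1.1828) = -31.58 mV

-31.6 mV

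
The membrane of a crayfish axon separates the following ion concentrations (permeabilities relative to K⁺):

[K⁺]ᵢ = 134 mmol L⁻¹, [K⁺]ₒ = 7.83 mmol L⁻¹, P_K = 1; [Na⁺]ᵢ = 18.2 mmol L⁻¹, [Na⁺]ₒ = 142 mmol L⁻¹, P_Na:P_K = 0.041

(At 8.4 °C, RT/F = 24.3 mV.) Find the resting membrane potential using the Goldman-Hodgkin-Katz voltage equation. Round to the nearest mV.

-56 mV

Vm = 24.3 · ln[(Σ P·[cation]ₒ + Σ P·[anion]ᵢ) / (Σ P·[cation]ᵢ + Σ P·[anion]ₒ)]
Numerator = 1×7.83 + 0.041×142 = 13.65
Denominator = 1×134 + 0.041×18.2 = 134.7
Vm = 24.3 · ln(0.10132) = 24.3 × (-2.2895) = -55.64 mV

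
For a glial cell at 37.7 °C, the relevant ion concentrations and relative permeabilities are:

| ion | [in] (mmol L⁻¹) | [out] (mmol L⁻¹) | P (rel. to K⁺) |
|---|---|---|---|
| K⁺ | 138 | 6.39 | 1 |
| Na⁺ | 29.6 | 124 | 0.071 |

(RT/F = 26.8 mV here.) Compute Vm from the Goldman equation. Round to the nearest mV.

-60 mV

Vm = 26.8 · ln[(Σ P·[cation]ₒ + Σ P·[anion]ᵢ) / (Σ P·[cation]ᵢ + Σ P·[anion]ₒ)]
Numerator = 1×6.39 + 0.071×124 = 15.19
Denominator = 1×138 + 0.071×29.6 = 140.1
Vm = 26.8 · ln(0.10845) = 26.8 × (-2.2215) = -59.54 mV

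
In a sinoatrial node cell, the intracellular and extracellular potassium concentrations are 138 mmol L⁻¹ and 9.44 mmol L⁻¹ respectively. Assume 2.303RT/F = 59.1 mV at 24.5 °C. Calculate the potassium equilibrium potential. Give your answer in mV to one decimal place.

E = (59.1/z) · log₁₀([K⁺]_out/[K⁺]_in) with z = +1.
= (59.1/1) · log₁₀(9.44/138) = 59.10 · log₁₀(0.06841)
= 59.10 · (-1.1649) = -68.85 mV

-68.8 mV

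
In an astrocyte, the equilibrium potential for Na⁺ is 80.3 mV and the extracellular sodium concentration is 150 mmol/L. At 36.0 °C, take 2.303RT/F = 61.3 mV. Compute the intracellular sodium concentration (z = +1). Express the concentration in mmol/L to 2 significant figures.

Nernst: E = (61.3/1) · log₁₀([out]/[in]), so log₁₀([out]/[in]) = 80.3 × 1 / 61.3 = 1.3100.
[out]/[in] = 10^(1.3100) = 20.42.
[in] = 150 / 20.42 = 7.348 mmol/L.

7.3 mmol/L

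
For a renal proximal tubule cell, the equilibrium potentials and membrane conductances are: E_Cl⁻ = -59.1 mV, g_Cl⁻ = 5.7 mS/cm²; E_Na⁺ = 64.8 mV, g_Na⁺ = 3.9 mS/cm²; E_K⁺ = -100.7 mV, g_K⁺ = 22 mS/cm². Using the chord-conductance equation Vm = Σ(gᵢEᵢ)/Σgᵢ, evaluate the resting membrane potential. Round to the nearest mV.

-73 mV

Σ gᵢEᵢ = 5.7·(-59.1) + 3.9·(64.8) + 22·(-100.7) = -2299.55
Σ gᵢ = 5.7 + 3.9 + 22 = 31.6
Vm = -2299.55 / 31.6 = -72.77 mV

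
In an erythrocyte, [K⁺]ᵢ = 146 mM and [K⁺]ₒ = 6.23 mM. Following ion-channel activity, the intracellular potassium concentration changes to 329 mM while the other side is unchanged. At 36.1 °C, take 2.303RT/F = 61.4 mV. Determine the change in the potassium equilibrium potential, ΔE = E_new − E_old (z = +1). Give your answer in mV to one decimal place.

-21.7 mV

E_old = (61.4/1)·log₁₀(6.23/146) = -84.11 mV
E_new = (61.4/1)·log₁₀(6.23/329) = -105.77 mV
ΔE = -105.77 − (-84.11) = -21.66 mV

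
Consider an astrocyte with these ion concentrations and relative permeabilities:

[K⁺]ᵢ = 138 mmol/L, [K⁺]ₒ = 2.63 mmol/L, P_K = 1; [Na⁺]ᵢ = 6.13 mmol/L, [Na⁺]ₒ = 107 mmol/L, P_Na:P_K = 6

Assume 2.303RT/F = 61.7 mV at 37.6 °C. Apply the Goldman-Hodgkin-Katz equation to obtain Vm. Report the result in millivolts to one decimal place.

Vm = 61.7 · log₁₀[(Σ P·[cation]ₒ + Σ P·[anion]ᵢ) / (Σ P·[cation]ᵢ + Σ P·[anion]ₒ)]
Numerator = 1×2.63 + 6×107 = 644.6
Denominator = 1×138 + 6×6.13 = 174.8
Vm = 61.7 · log₁₀(3.6882) = 61.7 × (0.5668) = 34.97 mV

35.0 mV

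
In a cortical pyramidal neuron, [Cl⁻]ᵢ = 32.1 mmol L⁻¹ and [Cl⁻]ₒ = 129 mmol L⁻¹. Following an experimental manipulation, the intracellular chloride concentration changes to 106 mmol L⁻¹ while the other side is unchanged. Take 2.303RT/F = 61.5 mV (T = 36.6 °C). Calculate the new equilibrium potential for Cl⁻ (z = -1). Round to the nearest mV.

-5 mV

After the shift: [Cl⁻]_out = 129, [Cl⁻]_in = 106 mmol L⁻¹.
E_new = (61.5/-1)·log₁₀(129/106) = -61.50 · (0.0853) = -5.24 mV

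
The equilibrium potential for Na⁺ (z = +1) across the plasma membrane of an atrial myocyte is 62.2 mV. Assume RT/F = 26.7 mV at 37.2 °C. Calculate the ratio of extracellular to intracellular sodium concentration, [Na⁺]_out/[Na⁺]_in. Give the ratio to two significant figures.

10

ln([out]/[in]) = E·z/(26.7) = 62.2 × 1 / 26.7 = 2.3296
[out]/[in] = e^(2.3296) = 10.27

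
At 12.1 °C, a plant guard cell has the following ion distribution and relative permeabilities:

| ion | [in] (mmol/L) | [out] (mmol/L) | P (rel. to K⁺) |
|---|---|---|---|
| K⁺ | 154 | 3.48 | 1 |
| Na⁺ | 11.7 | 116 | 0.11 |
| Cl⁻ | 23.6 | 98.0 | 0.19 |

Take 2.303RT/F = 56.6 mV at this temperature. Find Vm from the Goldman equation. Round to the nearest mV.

Vm = 56.6 · log₁₀[(Σ P·[cation]ₒ + Σ P·[anion]ᵢ) / (Σ P·[cation]ᵢ + Σ P·[anion]ₒ)]
Numerator = 1×3.48 + 0.11×116 + 0.19×23.6 = 20.72
Denominator = 1×154 + 0.11×11.7 + 0.19×98.0 = 173.9
Vm = 56.6 · log₁₀(0.11917) = 56.6 × (-0.9238) = -52.29 mV

-52 mV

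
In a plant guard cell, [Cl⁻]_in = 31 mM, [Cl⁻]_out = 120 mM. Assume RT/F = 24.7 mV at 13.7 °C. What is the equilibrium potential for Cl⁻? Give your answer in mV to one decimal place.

-33.4 mV

E = (24.7/z) · ln([Cl⁻]_out/[Cl⁻]_in) with z = -1.
For an anion, dividing by z = -1 reverses the sign.
= (24.7/-1) · ln(120/31) = -24.70 · ln(3.871)
= -24.70 · (1.3535) = -33.43 mV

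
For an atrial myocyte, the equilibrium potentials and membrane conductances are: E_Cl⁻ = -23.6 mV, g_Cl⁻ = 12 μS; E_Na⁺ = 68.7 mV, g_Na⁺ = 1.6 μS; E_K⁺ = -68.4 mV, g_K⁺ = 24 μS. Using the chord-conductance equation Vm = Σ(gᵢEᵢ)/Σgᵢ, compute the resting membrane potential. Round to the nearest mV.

Σ gᵢEᵢ = 12·(-23.6) + 1.6·(68.7) + 24·(-68.4) = -1814.88
Σ gᵢ = 12 + 1.6 + 24 = 37.6
Vm = -1814.88 / 37.6 = -48.27 mV

-48 mV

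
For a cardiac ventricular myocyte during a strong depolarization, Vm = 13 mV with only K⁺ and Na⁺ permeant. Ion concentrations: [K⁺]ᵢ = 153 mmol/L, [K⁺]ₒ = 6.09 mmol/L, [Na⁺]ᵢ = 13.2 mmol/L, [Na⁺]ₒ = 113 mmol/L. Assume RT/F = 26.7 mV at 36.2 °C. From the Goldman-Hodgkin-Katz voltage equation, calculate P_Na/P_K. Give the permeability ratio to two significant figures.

Let α = P_Na/P_K. GHK: Vm = 26.7·ln[(Kₒ + α·Naₒ)/(Kᵢ + α·Naᵢ)].
e^(Vm/26.7) = e^(13.0/26.7) = 1.6272
So 1.6272·(Kᵢ + α·Naᵢ) = Kₒ + α·Naₒ → α = (1.6272·153.0 − 6.09) / (113.0 − 1.6272·13.2)
α = (249 − 6.09) / (113.0 − 21.48) = 242.9/91.52 = 2.654

2.7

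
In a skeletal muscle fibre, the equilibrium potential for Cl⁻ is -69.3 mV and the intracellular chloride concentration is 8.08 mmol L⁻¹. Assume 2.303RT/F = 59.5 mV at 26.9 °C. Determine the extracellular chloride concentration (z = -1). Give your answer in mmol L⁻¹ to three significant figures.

Nernst: E = (59.5/-1) · log₁₀([out]/[in]), so log₁₀([out]/[in]) = -69.3 × -1 / 59.5 = 1.1647.
[out]/[in] = 10^(1.1647) = 14.61.
[out] = 14.61 × 8.08 = 118.1 mmol L⁻¹.

118 mmol L⁻¹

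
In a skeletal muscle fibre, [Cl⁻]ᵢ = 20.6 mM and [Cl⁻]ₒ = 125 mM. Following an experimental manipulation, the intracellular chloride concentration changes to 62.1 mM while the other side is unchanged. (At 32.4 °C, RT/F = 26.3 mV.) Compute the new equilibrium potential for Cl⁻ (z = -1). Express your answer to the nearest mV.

-18 mV

After the shift: [Cl⁻]_out = 125, [Cl⁻]_in = 62.1 mM.
E_new = (26.3/-1)·ln(125/62.1) = -26.30 · (0.6996) = -18.40 mV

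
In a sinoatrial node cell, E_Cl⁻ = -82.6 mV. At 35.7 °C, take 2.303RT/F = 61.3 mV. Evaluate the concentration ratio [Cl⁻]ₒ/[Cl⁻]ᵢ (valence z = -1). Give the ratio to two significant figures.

log₁₀([out]/[in]) = E·z/(61.3) = -82.6 × -1 / 61.3 = 1.3475
[out]/[in] = 10^(1.3475) = 22.26

22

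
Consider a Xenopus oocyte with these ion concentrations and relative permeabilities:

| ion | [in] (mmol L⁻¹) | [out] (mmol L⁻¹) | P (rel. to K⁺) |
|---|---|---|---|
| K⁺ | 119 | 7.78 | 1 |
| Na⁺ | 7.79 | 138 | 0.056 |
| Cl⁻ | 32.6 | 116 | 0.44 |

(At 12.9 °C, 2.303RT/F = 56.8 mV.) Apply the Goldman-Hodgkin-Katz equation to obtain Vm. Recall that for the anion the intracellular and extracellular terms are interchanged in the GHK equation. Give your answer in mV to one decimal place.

Vm = 56.8 · log₁₀[(Σ P·[cation]ₒ + Σ P·[anion]ᵢ) / (Σ P·[cation]ᵢ + Σ P·[anion]ₒ)]
Numerator = 1×7.78 + 0.056×138 + 0.44×32.6 = 29.85
Denominator = 1×119 + 0.056×7.79 + 0.44×116 = 170.5
Vm = 56.8 · log₁₀(0.17511) = 56.8 × (-0.7567) = -42.98 mV

-43.0 mV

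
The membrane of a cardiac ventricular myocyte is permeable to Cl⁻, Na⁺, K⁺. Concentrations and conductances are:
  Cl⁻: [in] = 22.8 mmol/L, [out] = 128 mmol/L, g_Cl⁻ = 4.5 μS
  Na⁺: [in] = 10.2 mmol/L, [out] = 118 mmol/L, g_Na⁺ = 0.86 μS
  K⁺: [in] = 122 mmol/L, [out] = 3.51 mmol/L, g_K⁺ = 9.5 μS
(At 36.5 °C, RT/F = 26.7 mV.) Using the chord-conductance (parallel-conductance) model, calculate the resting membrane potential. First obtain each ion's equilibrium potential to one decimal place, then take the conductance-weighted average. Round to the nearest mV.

-71 mV

E_Cl⁻ = (26.7/-1)·ln(128/22.8) = -46.1 mV
E_Na⁺ = (26.7/1)·ln(118/10.2) = 65.4 mV
E_K⁺ = (26.7/1)·ln(3.51/122) = -94.7 mV
Vm = (Σ gᵢEᵢ)/(Σ gᵢ) = (4.5·-46.1 + 0.86·65.4 + 9.5·-94.7) / (4.5 + 0.86 + 9.5)
= -1050.86 / 14.86 = -70.72 mV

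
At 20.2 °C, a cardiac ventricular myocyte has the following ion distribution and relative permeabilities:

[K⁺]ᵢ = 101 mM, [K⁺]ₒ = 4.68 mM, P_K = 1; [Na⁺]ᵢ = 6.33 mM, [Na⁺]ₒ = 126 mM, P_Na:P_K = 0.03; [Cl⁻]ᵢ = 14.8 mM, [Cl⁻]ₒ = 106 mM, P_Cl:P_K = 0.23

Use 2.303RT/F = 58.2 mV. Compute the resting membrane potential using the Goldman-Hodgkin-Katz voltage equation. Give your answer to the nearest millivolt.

-60 mV

Vm = 58.2 · log₁₀[(Σ P·[cation]ₒ + Σ P·[anion]ᵢ) / (Σ P·[cation]ᵢ + Σ P·[anion]ₒ)]
Numerator = 1×4.68 + 0.03×126 + 0.23×14.8 = 11.86
Denominator = 1×101 + 0.03×6.33 + 0.23×106 = 125.6
Vm = 58.2 · log₁₀(0.094481) = 58.2 × (-1.0247) = -59.63 mV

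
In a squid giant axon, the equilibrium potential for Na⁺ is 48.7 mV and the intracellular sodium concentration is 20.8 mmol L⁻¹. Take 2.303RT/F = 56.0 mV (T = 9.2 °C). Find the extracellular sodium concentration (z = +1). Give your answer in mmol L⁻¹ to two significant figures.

Nernst: E = (56.0/1) · log₁₀([out]/[in]), so log₁₀([out]/[in]) = 48.7 × 1 / 56.0 = 0.8696.
[out]/[in] = 10^(0.8696) = 7.407.
[out] = 7.407 × 20.8 = 154.1 mmol L⁻¹.

150 mmol L⁻¹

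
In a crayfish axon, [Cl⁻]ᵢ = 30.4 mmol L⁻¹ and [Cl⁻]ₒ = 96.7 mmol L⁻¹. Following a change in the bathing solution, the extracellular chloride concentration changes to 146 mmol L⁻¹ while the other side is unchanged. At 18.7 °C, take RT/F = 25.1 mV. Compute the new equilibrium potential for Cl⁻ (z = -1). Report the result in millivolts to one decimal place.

-39.4 mV

After the shift: [Cl⁻]_out = 146, [Cl⁻]_in = 30.4 mmol L⁻¹.
E_new = (25.1/-1)·ln(146/30.4) = -25.10 · (1.5692) = -39.39 mV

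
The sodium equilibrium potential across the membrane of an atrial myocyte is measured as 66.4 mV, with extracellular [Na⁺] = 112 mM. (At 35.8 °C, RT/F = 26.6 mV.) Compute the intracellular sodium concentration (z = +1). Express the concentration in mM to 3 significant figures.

Nernst: E = (26.6/1) · ln([out]/[in]), so ln([out]/[in]) = 66.4 × 1 / 26.6 = 2.4962.
[out]/[in] = e^(2.4962) = 12.14.
[in] = 112 / 12.14 = 9.228 mM.

9.23 mM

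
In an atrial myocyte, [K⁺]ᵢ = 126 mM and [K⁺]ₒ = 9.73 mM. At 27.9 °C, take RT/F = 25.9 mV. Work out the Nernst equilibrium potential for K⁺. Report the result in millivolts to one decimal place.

E = (25.9/z) · ln([K⁺]_out/[K⁺]_in) with z = +1.
= (25.9/1) · ln(9.73/126) = 25.90 · ln(0.07722)
= 25.90 · (-2.5611) = -66.33 mV

-66.3 mV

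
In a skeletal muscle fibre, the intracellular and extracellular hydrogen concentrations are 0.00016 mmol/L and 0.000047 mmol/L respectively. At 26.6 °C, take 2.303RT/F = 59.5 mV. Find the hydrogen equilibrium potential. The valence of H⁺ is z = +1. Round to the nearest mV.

E = (59.5/z) · log₁₀([H⁺]_out/[H⁺]_in) with z = +1.
= (59.5/1) · log₁₀(0.000047/0.00016) = 59.50 · log₁₀(0.2937)
= 59.50 · (-0.5320) = -31.66 mV

-32 mV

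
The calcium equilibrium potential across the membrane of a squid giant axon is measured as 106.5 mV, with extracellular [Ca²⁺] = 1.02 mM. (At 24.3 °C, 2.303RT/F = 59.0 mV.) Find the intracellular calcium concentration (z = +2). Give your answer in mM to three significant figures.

Nernst: E = (59.0/2) · log₁₀([out]/[in]), so log₁₀([out]/[in]) = 106.5 × 2 / 59.0 = 3.6102.
[out]/[in] = 10^(3.6102) = 4075.
[in] = 1.02 / 4075 = 0.0002503 mM.

0.000250 mM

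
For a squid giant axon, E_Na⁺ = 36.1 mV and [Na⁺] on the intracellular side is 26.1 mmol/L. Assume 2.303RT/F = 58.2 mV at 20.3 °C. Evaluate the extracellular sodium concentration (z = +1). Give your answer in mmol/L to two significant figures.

110 mmol/L

Nernst: E = (58.2/1) · log₁₀([out]/[in]), so log₁₀([out]/[in]) = 36.1 × 1 / 58.2 = 0.6203.
[out]/[in] = 10^(0.6203) = 4.171.
[out] = 4.171 × 26.1 = 108.9 mmol/L.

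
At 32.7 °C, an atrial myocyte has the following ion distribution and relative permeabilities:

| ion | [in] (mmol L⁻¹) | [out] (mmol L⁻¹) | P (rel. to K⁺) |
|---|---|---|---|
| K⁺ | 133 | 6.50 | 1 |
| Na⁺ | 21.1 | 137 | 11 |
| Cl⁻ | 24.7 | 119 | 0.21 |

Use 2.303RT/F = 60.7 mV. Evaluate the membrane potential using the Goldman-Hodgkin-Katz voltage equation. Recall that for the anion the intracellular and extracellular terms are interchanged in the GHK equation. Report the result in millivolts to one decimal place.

Vm = 60.7 · log₁₀[(Σ P·[cation]ₒ + Σ P·[anion]ᵢ) / (Σ P·[cation]ᵢ + Σ P·[anion]ₒ)]
Numerator = 1×6.50 + 11×137 + 0.21×24.7 = 1519
Denominator = 1×133 + 11×21.1 + 0.21×119 = 390.1
Vm = 60.7 · log₁₀(3.8932) = 60.7 × (0.5903) = 35.83 mV

35.8 mV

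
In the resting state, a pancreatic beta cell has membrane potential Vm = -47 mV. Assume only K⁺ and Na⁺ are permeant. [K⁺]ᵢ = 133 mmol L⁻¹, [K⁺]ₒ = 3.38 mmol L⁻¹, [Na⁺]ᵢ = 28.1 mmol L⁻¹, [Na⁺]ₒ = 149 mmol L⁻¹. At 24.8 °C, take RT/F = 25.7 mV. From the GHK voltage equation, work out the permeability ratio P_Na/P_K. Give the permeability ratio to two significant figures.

0.12

Let α = P_Na/P_K. GHK: Vm = 25.7·ln[(Kₒ + α·Naₒ)/(Kᵢ + α·Naᵢ)].
e^(Vm/25.7) = e^(-47.0/25.7) = 0.16061
So 0.16061·(Kᵢ + α·Naᵢ) = Kₒ + α·Naₒ → α = (0.16061·133.0 − 3.38) / (149.0 − 0.16061·28.1)
α = (21.36 − 3.38) / (149.0 − 4.513) = 17.98/144.5 = 0.1244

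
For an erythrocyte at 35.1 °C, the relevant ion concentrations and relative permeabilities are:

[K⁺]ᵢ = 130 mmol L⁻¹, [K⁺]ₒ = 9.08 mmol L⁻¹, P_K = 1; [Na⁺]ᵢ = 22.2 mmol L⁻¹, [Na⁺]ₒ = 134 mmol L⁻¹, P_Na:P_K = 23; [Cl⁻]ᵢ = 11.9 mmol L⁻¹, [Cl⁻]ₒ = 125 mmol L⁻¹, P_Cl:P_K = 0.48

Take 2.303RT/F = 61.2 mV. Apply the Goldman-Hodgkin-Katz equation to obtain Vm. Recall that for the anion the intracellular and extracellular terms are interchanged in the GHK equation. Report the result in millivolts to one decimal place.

39.5 mV

Vm = 61.2 · log₁₀[(Σ P·[cation]ₒ + Σ P·[anion]ᵢ) / (Σ P·[cation]ᵢ + Σ P·[anion]ₒ)]
Numerator = 1×9.08 + 23×134 + 0.48×11.9 = 3097
Denominator = 1×130 + 23×22.2 + 0.48×125 = 700.6
Vm = 61.2 · log₁₀(4.4202) = 61.2 × (0.6454) = 39.50 mV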